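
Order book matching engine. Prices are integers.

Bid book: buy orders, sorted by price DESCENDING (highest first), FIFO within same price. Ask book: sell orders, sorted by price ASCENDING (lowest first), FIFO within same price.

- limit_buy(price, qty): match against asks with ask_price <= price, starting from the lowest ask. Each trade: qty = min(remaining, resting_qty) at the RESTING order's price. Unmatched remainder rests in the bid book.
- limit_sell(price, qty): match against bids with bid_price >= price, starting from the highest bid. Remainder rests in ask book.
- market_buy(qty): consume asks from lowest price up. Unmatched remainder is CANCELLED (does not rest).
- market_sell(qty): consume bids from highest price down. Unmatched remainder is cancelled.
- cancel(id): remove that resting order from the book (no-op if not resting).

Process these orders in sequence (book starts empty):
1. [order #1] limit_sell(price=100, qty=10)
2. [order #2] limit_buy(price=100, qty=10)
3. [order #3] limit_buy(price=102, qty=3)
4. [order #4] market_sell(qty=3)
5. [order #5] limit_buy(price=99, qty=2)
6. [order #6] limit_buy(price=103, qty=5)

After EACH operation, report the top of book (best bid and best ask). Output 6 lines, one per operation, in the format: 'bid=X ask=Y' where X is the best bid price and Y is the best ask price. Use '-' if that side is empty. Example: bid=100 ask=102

Answer: bid=- ask=100
bid=- ask=-
bid=102 ask=-
bid=- ask=-
bid=99 ask=-
bid=103 ask=-

Derivation:
After op 1 [order #1] limit_sell(price=100, qty=10): fills=none; bids=[-] asks=[#1:10@100]
After op 2 [order #2] limit_buy(price=100, qty=10): fills=#2x#1:10@100; bids=[-] asks=[-]
After op 3 [order #3] limit_buy(price=102, qty=3): fills=none; bids=[#3:3@102] asks=[-]
After op 4 [order #4] market_sell(qty=3): fills=#3x#4:3@102; bids=[-] asks=[-]
After op 5 [order #5] limit_buy(price=99, qty=2): fills=none; bids=[#5:2@99] asks=[-]
After op 6 [order #6] limit_buy(price=103, qty=5): fills=none; bids=[#6:5@103 #5:2@99] asks=[-]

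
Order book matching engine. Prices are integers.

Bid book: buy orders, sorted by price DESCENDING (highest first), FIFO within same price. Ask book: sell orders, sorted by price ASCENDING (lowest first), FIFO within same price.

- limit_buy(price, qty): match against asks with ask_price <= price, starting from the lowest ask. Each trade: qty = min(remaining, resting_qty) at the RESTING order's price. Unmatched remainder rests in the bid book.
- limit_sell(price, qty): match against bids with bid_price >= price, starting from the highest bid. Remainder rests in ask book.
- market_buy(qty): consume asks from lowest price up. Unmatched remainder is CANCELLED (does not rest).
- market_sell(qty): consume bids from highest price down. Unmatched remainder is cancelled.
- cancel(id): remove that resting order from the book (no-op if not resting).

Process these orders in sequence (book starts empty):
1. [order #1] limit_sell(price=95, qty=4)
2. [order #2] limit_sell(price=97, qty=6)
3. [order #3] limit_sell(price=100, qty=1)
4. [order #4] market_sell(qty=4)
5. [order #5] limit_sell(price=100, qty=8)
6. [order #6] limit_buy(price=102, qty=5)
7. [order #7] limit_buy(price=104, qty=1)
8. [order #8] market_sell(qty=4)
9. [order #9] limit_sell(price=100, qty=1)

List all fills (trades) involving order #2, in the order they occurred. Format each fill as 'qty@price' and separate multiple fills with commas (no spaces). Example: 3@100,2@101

Answer: 1@97,1@97

Derivation:
After op 1 [order #1] limit_sell(price=95, qty=4): fills=none; bids=[-] asks=[#1:4@95]
After op 2 [order #2] limit_sell(price=97, qty=6): fills=none; bids=[-] asks=[#1:4@95 #2:6@97]
After op 3 [order #3] limit_sell(price=100, qty=1): fills=none; bids=[-] asks=[#1:4@95 #2:6@97 #3:1@100]
After op 4 [order #4] market_sell(qty=4): fills=none; bids=[-] asks=[#1:4@95 #2:6@97 #3:1@100]
After op 5 [order #5] limit_sell(price=100, qty=8): fills=none; bids=[-] asks=[#1:4@95 #2:6@97 #3:1@100 #5:8@100]
After op 6 [order #6] limit_buy(price=102, qty=5): fills=#6x#1:4@95 #6x#2:1@97; bids=[-] asks=[#2:5@97 #3:1@100 #5:8@100]
After op 7 [order #7] limit_buy(price=104, qty=1): fills=#7x#2:1@97; bids=[-] asks=[#2:4@97 #3:1@100 #5:8@100]
After op 8 [order #8] market_sell(qty=4): fills=none; bids=[-] asks=[#2:4@97 #3:1@100 #5:8@100]
After op 9 [order #9] limit_sell(price=100, qty=1): fills=none; bids=[-] asks=[#2:4@97 #3:1@100 #5:8@100 #9:1@100]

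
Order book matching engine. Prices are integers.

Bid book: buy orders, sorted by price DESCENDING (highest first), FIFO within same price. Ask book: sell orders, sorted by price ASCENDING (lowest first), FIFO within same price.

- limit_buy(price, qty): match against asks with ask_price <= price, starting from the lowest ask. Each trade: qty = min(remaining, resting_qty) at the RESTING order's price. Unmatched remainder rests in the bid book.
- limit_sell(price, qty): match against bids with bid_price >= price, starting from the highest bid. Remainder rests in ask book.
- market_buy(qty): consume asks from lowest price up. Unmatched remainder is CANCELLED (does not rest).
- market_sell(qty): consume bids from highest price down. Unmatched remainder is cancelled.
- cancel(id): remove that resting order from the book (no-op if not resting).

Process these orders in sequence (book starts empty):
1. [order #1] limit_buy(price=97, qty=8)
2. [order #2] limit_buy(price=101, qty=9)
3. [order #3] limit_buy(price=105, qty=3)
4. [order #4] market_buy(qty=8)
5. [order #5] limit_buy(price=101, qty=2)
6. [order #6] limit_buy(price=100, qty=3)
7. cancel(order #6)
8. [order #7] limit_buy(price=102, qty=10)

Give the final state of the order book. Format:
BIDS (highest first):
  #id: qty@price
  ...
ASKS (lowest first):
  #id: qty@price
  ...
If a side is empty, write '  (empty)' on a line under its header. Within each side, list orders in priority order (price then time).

After op 1 [order #1] limit_buy(price=97, qty=8): fills=none; bids=[#1:8@97] asks=[-]
After op 2 [order #2] limit_buy(price=101, qty=9): fills=none; bids=[#2:9@101 #1:8@97] asks=[-]
After op 3 [order #3] limit_buy(price=105, qty=3): fills=none; bids=[#3:3@105 #2:9@101 #1:8@97] asks=[-]
After op 4 [order #4] market_buy(qty=8): fills=none; bids=[#3:3@105 #2:9@101 #1:8@97] asks=[-]
After op 5 [order #5] limit_buy(price=101, qty=2): fills=none; bids=[#3:3@105 #2:9@101 #5:2@101 #1:8@97] asks=[-]
After op 6 [order #6] limit_buy(price=100, qty=3): fills=none; bids=[#3:3@105 #2:9@101 #5:2@101 #6:3@100 #1:8@97] asks=[-]
After op 7 cancel(order #6): fills=none; bids=[#3:3@105 #2:9@101 #5:2@101 #1:8@97] asks=[-]
After op 8 [order #7] limit_buy(price=102, qty=10): fills=none; bids=[#3:3@105 #7:10@102 #2:9@101 #5:2@101 #1:8@97] asks=[-]

Answer: BIDS (highest first):
  #3: 3@105
  #7: 10@102
  #2: 9@101
  #5: 2@101
  #1: 8@97
ASKS (lowest first):
  (empty)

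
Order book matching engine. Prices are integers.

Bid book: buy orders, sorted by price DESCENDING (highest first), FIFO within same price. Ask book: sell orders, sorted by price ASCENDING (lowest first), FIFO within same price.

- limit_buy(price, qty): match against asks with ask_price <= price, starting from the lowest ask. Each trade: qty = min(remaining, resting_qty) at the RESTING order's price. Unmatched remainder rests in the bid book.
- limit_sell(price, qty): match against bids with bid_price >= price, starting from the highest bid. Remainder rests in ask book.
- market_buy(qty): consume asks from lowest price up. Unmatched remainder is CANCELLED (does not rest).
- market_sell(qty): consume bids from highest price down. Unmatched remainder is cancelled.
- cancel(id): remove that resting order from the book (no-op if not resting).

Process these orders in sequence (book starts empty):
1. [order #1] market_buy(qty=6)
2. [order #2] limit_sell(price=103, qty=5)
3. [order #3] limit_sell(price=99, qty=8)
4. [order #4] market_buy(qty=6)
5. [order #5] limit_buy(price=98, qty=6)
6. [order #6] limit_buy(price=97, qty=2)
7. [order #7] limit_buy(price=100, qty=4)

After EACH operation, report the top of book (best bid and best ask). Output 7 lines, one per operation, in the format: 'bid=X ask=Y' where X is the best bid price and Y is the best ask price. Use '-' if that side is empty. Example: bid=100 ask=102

After op 1 [order #1] market_buy(qty=6): fills=none; bids=[-] asks=[-]
After op 2 [order #2] limit_sell(price=103, qty=5): fills=none; bids=[-] asks=[#2:5@103]
After op 3 [order #3] limit_sell(price=99, qty=8): fills=none; bids=[-] asks=[#3:8@99 #2:5@103]
After op 4 [order #4] market_buy(qty=6): fills=#4x#3:6@99; bids=[-] asks=[#3:2@99 #2:5@103]
After op 5 [order #5] limit_buy(price=98, qty=6): fills=none; bids=[#5:6@98] asks=[#3:2@99 #2:5@103]
After op 6 [order #6] limit_buy(price=97, qty=2): fills=none; bids=[#5:6@98 #6:2@97] asks=[#3:2@99 #2:5@103]
After op 7 [order #7] limit_buy(price=100, qty=4): fills=#7x#3:2@99; bids=[#7:2@100 #5:6@98 #6:2@97] asks=[#2:5@103]

Answer: bid=- ask=-
bid=- ask=103
bid=- ask=99
bid=- ask=99
bid=98 ask=99
bid=98 ask=99
bid=100 ask=103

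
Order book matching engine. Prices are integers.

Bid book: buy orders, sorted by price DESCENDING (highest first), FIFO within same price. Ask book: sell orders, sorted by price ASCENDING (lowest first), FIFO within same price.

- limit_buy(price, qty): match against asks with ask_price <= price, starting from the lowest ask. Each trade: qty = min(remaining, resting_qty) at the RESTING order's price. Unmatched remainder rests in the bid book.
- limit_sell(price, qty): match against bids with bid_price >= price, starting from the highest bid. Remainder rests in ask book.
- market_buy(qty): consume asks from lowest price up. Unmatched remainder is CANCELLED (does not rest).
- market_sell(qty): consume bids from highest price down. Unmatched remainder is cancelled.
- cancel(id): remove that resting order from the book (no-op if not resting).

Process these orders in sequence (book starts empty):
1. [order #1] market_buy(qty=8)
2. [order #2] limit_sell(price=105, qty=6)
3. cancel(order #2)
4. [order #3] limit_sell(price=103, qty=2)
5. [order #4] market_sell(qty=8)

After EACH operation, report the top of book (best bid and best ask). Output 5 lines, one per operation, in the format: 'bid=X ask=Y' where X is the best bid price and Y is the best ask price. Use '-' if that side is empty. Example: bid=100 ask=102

Answer: bid=- ask=-
bid=- ask=105
bid=- ask=-
bid=- ask=103
bid=- ask=103

Derivation:
After op 1 [order #1] market_buy(qty=8): fills=none; bids=[-] asks=[-]
After op 2 [order #2] limit_sell(price=105, qty=6): fills=none; bids=[-] asks=[#2:6@105]
After op 3 cancel(order #2): fills=none; bids=[-] asks=[-]
After op 4 [order #3] limit_sell(price=103, qty=2): fills=none; bids=[-] asks=[#3:2@103]
After op 5 [order #4] market_sell(qty=8): fills=none; bids=[-] asks=[#3:2@103]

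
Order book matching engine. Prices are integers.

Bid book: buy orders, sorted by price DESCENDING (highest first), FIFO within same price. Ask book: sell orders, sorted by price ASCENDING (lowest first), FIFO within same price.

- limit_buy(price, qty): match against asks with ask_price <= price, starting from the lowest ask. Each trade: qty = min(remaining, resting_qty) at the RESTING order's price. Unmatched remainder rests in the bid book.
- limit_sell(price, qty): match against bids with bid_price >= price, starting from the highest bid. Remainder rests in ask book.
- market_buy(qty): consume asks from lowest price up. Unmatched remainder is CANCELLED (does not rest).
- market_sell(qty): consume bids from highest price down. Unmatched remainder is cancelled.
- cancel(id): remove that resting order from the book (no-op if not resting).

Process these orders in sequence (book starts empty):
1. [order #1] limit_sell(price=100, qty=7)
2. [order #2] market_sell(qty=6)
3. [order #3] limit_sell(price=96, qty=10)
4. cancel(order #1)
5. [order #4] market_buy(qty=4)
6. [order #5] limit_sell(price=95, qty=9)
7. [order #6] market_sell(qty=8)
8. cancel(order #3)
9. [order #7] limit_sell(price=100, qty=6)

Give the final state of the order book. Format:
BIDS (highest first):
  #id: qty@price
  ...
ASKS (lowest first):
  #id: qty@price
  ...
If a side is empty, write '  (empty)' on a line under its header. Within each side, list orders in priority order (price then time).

Answer: BIDS (highest first):
  (empty)
ASKS (lowest first):
  #5: 9@95
  #7: 6@100

Derivation:
After op 1 [order #1] limit_sell(price=100, qty=7): fills=none; bids=[-] asks=[#1:7@100]
After op 2 [order #2] market_sell(qty=6): fills=none; bids=[-] asks=[#1:7@100]
After op 3 [order #3] limit_sell(price=96, qty=10): fills=none; bids=[-] asks=[#3:10@96 #1:7@100]
After op 4 cancel(order #1): fills=none; bids=[-] asks=[#3:10@96]
After op 5 [order #4] market_buy(qty=4): fills=#4x#3:4@96; bids=[-] asks=[#3:6@96]
After op 6 [order #5] limit_sell(price=95, qty=9): fills=none; bids=[-] asks=[#5:9@95 #3:6@96]
After op 7 [order #6] market_sell(qty=8): fills=none; bids=[-] asks=[#5:9@95 #3:6@96]
After op 8 cancel(order #3): fills=none; bids=[-] asks=[#5:9@95]
After op 9 [order #7] limit_sell(price=100, qty=6): fills=none; bids=[-] asks=[#5:9@95 #7:6@100]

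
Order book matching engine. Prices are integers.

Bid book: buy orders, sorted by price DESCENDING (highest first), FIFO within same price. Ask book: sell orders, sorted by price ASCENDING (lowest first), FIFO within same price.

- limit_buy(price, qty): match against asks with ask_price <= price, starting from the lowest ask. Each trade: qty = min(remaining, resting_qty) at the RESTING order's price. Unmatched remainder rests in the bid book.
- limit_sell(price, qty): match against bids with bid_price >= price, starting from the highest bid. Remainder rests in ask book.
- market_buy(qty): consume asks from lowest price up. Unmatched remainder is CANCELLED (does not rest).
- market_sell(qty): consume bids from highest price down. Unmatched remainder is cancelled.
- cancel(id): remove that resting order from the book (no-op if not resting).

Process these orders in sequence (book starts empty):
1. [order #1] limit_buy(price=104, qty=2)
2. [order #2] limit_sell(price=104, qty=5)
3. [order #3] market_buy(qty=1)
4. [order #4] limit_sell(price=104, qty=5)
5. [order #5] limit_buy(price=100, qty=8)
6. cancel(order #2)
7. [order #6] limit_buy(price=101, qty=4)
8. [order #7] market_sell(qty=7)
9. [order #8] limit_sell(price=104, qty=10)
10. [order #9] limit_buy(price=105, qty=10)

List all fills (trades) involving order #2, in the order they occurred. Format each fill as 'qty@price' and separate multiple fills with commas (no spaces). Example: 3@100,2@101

Answer: 2@104,1@104

Derivation:
After op 1 [order #1] limit_buy(price=104, qty=2): fills=none; bids=[#1:2@104] asks=[-]
After op 2 [order #2] limit_sell(price=104, qty=5): fills=#1x#2:2@104; bids=[-] asks=[#2:3@104]
After op 3 [order #3] market_buy(qty=1): fills=#3x#2:1@104; bids=[-] asks=[#2:2@104]
After op 4 [order #4] limit_sell(price=104, qty=5): fills=none; bids=[-] asks=[#2:2@104 #4:5@104]
After op 5 [order #5] limit_buy(price=100, qty=8): fills=none; bids=[#5:8@100] asks=[#2:2@104 #4:5@104]
After op 6 cancel(order #2): fills=none; bids=[#5:8@100] asks=[#4:5@104]
After op 7 [order #6] limit_buy(price=101, qty=4): fills=none; bids=[#6:4@101 #5:8@100] asks=[#4:5@104]
After op 8 [order #7] market_sell(qty=7): fills=#6x#7:4@101 #5x#7:3@100; bids=[#5:5@100] asks=[#4:5@104]
After op 9 [order #8] limit_sell(price=104, qty=10): fills=none; bids=[#5:5@100] asks=[#4:5@104 #8:10@104]
After op 10 [order #9] limit_buy(price=105, qty=10): fills=#9x#4:5@104 #9x#8:5@104; bids=[#5:5@100] asks=[#8:5@104]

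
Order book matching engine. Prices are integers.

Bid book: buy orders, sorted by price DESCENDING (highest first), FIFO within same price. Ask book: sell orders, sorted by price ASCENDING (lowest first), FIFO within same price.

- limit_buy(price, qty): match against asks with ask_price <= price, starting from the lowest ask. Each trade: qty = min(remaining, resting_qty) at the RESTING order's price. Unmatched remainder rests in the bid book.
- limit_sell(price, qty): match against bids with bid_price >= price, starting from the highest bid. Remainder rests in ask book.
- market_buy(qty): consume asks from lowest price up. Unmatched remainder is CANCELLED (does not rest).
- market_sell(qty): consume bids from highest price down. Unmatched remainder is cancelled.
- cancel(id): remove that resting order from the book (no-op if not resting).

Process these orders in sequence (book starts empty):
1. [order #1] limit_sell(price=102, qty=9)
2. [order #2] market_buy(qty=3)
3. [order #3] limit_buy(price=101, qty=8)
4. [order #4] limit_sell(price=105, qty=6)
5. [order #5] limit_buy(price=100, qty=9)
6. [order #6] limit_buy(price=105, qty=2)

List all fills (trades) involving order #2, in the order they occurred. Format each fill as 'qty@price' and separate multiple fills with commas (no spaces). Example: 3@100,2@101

Answer: 3@102

Derivation:
After op 1 [order #1] limit_sell(price=102, qty=9): fills=none; bids=[-] asks=[#1:9@102]
After op 2 [order #2] market_buy(qty=3): fills=#2x#1:3@102; bids=[-] asks=[#1:6@102]
After op 3 [order #3] limit_buy(price=101, qty=8): fills=none; bids=[#3:8@101] asks=[#1:6@102]
After op 4 [order #4] limit_sell(price=105, qty=6): fills=none; bids=[#3:8@101] asks=[#1:6@102 #4:6@105]
After op 5 [order #5] limit_buy(price=100, qty=9): fills=none; bids=[#3:8@101 #5:9@100] asks=[#1:6@102 #4:6@105]
After op 6 [order #6] limit_buy(price=105, qty=2): fills=#6x#1:2@102; bids=[#3:8@101 #5:9@100] asks=[#1:4@102 #4:6@105]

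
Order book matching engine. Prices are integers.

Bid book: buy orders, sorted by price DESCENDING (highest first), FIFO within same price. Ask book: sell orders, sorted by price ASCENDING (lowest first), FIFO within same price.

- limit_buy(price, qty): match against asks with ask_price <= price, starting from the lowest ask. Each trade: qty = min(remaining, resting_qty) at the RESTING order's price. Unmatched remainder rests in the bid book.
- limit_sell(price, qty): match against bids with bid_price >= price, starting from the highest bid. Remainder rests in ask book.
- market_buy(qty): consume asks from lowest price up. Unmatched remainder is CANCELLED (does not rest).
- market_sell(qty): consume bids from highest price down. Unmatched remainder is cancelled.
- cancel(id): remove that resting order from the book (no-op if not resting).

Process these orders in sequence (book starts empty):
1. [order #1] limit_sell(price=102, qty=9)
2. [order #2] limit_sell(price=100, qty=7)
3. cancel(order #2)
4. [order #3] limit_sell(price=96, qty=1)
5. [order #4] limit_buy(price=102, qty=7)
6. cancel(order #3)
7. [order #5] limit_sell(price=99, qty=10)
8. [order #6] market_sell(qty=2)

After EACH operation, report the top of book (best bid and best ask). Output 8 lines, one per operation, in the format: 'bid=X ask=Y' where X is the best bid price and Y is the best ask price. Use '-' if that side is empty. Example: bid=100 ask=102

Answer: bid=- ask=102
bid=- ask=100
bid=- ask=102
bid=- ask=96
bid=- ask=102
bid=- ask=102
bid=- ask=99
bid=- ask=99

Derivation:
After op 1 [order #1] limit_sell(price=102, qty=9): fills=none; bids=[-] asks=[#1:9@102]
After op 2 [order #2] limit_sell(price=100, qty=7): fills=none; bids=[-] asks=[#2:7@100 #1:9@102]
After op 3 cancel(order #2): fills=none; bids=[-] asks=[#1:9@102]
After op 4 [order #3] limit_sell(price=96, qty=1): fills=none; bids=[-] asks=[#3:1@96 #1:9@102]
After op 5 [order #4] limit_buy(price=102, qty=7): fills=#4x#3:1@96 #4x#1:6@102; bids=[-] asks=[#1:3@102]
After op 6 cancel(order #3): fills=none; bids=[-] asks=[#1:3@102]
After op 7 [order #5] limit_sell(price=99, qty=10): fills=none; bids=[-] asks=[#5:10@99 #1:3@102]
After op 8 [order #6] market_sell(qty=2): fills=none; bids=[-] asks=[#5:10@99 #1:3@102]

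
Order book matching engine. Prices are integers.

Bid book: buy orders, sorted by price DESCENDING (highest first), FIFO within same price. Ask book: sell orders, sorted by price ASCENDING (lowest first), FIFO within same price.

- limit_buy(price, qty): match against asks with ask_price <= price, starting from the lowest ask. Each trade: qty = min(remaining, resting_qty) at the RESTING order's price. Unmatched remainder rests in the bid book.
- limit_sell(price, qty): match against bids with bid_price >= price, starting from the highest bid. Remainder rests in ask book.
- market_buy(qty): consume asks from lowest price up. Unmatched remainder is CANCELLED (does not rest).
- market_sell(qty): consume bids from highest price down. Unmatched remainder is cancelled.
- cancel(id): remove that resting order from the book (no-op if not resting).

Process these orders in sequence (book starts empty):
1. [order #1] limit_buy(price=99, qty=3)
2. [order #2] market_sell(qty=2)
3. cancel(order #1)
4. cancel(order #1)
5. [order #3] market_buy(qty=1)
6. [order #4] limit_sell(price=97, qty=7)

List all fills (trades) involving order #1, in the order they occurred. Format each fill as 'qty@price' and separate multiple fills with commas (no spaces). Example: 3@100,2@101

Answer: 2@99

Derivation:
After op 1 [order #1] limit_buy(price=99, qty=3): fills=none; bids=[#1:3@99] asks=[-]
After op 2 [order #2] market_sell(qty=2): fills=#1x#2:2@99; bids=[#1:1@99] asks=[-]
After op 3 cancel(order #1): fills=none; bids=[-] asks=[-]
After op 4 cancel(order #1): fills=none; bids=[-] asks=[-]
After op 5 [order #3] market_buy(qty=1): fills=none; bids=[-] asks=[-]
After op 6 [order #4] limit_sell(price=97, qty=7): fills=none; bids=[-] asks=[#4:7@97]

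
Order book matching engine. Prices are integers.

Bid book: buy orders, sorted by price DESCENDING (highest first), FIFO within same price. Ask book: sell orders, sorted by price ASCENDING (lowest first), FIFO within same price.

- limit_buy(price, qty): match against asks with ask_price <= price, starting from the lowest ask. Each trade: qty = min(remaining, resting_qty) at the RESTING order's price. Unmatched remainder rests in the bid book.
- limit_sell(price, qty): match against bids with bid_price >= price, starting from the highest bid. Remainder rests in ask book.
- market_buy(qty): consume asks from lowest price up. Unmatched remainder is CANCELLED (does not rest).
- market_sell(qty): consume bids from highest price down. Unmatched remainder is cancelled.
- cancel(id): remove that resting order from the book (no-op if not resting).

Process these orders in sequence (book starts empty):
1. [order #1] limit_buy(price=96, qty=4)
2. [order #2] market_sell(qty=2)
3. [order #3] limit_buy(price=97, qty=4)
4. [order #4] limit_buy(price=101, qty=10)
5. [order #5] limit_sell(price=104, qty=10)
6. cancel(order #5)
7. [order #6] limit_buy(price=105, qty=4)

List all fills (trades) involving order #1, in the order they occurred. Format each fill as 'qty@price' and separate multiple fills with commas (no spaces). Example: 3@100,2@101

After op 1 [order #1] limit_buy(price=96, qty=4): fills=none; bids=[#1:4@96] asks=[-]
After op 2 [order #2] market_sell(qty=2): fills=#1x#2:2@96; bids=[#1:2@96] asks=[-]
After op 3 [order #3] limit_buy(price=97, qty=4): fills=none; bids=[#3:4@97 #1:2@96] asks=[-]
After op 4 [order #4] limit_buy(price=101, qty=10): fills=none; bids=[#4:10@101 #3:4@97 #1:2@96] asks=[-]
After op 5 [order #5] limit_sell(price=104, qty=10): fills=none; bids=[#4:10@101 #3:4@97 #1:2@96] asks=[#5:10@104]
After op 6 cancel(order #5): fills=none; bids=[#4:10@101 #3:4@97 #1:2@96] asks=[-]
After op 7 [order #6] limit_buy(price=105, qty=4): fills=none; bids=[#6:4@105 #4:10@101 #3:4@97 #1:2@96] asks=[-]

Answer: 2@96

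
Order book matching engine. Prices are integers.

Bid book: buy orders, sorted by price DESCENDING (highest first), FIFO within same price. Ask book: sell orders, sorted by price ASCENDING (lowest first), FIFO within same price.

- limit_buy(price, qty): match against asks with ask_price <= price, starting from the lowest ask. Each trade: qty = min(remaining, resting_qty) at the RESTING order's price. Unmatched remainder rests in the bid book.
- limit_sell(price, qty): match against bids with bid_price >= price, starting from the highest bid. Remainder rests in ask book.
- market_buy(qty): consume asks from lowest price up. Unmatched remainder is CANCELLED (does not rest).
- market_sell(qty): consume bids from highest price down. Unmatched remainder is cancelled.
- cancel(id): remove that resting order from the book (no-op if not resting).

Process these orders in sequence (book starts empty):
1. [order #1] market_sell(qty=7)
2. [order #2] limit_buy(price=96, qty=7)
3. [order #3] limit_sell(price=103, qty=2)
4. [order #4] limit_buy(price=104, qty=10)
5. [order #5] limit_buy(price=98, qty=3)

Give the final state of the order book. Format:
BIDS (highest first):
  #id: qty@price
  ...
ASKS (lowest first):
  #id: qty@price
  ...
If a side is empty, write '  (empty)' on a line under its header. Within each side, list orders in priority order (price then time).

Answer: BIDS (highest first):
  #4: 8@104
  #5: 3@98
  #2: 7@96
ASKS (lowest first):
  (empty)

Derivation:
After op 1 [order #1] market_sell(qty=7): fills=none; bids=[-] asks=[-]
After op 2 [order #2] limit_buy(price=96, qty=7): fills=none; bids=[#2:7@96] asks=[-]
After op 3 [order #3] limit_sell(price=103, qty=2): fills=none; bids=[#2:7@96] asks=[#3:2@103]
After op 4 [order #4] limit_buy(price=104, qty=10): fills=#4x#3:2@103; bids=[#4:8@104 #2:7@96] asks=[-]
After op 5 [order #5] limit_buy(price=98, qty=3): fills=none; bids=[#4:8@104 #5:3@98 #2:7@96] asks=[-]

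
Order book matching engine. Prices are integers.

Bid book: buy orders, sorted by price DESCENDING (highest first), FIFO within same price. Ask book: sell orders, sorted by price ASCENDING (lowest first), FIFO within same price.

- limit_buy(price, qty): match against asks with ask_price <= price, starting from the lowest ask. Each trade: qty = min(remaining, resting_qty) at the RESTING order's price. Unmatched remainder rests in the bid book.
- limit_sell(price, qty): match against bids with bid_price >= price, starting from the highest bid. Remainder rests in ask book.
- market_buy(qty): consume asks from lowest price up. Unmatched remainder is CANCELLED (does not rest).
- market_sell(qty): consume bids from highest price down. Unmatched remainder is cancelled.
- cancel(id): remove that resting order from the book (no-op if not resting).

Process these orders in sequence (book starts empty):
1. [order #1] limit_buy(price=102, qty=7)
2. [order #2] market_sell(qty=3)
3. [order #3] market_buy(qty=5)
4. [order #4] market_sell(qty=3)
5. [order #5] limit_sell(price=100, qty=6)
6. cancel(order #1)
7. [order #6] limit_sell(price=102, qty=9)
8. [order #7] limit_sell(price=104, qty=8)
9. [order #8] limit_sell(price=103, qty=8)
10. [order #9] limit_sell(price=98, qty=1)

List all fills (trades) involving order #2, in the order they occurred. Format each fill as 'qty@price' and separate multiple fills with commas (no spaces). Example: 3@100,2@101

Answer: 3@102

Derivation:
After op 1 [order #1] limit_buy(price=102, qty=7): fills=none; bids=[#1:7@102] asks=[-]
After op 2 [order #2] market_sell(qty=3): fills=#1x#2:3@102; bids=[#1:4@102] asks=[-]
After op 3 [order #3] market_buy(qty=5): fills=none; bids=[#1:4@102] asks=[-]
After op 4 [order #4] market_sell(qty=3): fills=#1x#4:3@102; bids=[#1:1@102] asks=[-]
After op 5 [order #5] limit_sell(price=100, qty=6): fills=#1x#5:1@102; bids=[-] asks=[#5:5@100]
After op 6 cancel(order #1): fills=none; bids=[-] asks=[#5:5@100]
After op 7 [order #6] limit_sell(price=102, qty=9): fills=none; bids=[-] asks=[#5:5@100 #6:9@102]
After op 8 [order #7] limit_sell(price=104, qty=8): fills=none; bids=[-] asks=[#5:5@100 #6:9@102 #7:8@104]
After op 9 [order #8] limit_sell(price=103, qty=8): fills=none; bids=[-] asks=[#5:5@100 #6:9@102 #8:8@103 #7:8@104]
After op 10 [order #9] limit_sell(price=98, qty=1): fills=none; bids=[-] asks=[#9:1@98 #5:5@100 #6:9@102 #8:8@103 #7:8@104]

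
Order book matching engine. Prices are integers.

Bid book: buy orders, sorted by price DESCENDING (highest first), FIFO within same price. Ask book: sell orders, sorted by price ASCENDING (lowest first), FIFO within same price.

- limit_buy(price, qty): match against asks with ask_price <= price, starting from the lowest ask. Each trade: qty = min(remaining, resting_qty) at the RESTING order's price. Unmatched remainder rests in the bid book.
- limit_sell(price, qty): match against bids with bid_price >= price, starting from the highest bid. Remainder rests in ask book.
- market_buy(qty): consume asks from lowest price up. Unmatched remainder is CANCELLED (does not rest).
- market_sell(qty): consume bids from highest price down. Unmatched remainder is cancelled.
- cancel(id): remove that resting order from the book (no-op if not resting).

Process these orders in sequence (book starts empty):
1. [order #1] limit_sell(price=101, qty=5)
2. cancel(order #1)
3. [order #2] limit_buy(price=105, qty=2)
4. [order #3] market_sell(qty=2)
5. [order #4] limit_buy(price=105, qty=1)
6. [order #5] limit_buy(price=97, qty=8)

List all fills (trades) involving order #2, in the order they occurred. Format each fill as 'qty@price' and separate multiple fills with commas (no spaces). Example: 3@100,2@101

After op 1 [order #1] limit_sell(price=101, qty=5): fills=none; bids=[-] asks=[#1:5@101]
After op 2 cancel(order #1): fills=none; bids=[-] asks=[-]
After op 3 [order #2] limit_buy(price=105, qty=2): fills=none; bids=[#2:2@105] asks=[-]
After op 4 [order #3] market_sell(qty=2): fills=#2x#3:2@105; bids=[-] asks=[-]
After op 5 [order #4] limit_buy(price=105, qty=1): fills=none; bids=[#4:1@105] asks=[-]
After op 6 [order #5] limit_buy(price=97, qty=8): fills=none; bids=[#4:1@105 #5:8@97] asks=[-]

Answer: 2@105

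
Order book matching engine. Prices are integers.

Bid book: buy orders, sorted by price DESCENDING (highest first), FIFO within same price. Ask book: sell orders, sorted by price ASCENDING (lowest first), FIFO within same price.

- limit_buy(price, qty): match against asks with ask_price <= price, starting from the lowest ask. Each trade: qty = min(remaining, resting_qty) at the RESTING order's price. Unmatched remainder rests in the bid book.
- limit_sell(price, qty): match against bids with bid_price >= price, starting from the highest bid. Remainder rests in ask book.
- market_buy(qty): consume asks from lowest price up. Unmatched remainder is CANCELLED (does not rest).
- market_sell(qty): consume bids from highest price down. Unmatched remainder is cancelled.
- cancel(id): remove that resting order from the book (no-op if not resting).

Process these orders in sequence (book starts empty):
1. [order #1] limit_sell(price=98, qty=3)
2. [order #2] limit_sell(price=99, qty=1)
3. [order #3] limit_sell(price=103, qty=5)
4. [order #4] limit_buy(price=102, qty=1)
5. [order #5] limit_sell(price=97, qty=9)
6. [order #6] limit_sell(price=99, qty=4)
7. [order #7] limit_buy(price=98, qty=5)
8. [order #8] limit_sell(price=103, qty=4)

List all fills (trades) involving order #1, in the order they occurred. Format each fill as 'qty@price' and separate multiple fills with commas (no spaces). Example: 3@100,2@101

After op 1 [order #1] limit_sell(price=98, qty=3): fills=none; bids=[-] asks=[#1:3@98]
After op 2 [order #2] limit_sell(price=99, qty=1): fills=none; bids=[-] asks=[#1:3@98 #2:1@99]
After op 3 [order #3] limit_sell(price=103, qty=5): fills=none; bids=[-] asks=[#1:3@98 #2:1@99 #3:5@103]
After op 4 [order #4] limit_buy(price=102, qty=1): fills=#4x#1:1@98; bids=[-] asks=[#1:2@98 #2:1@99 #3:5@103]
After op 5 [order #5] limit_sell(price=97, qty=9): fills=none; bids=[-] asks=[#5:9@97 #1:2@98 #2:1@99 #3:5@103]
After op 6 [order #6] limit_sell(price=99, qty=4): fills=none; bids=[-] asks=[#5:9@97 #1:2@98 #2:1@99 #6:4@99 #3:5@103]
After op 7 [order #7] limit_buy(price=98, qty=5): fills=#7x#5:5@97; bids=[-] asks=[#5:4@97 #1:2@98 #2:1@99 #6:4@99 #3:5@103]
After op 8 [order #8] limit_sell(price=103, qty=4): fills=none; bids=[-] asks=[#5:4@97 #1:2@98 #2:1@99 #6:4@99 #3:5@103 #8:4@103]

Answer: 1@98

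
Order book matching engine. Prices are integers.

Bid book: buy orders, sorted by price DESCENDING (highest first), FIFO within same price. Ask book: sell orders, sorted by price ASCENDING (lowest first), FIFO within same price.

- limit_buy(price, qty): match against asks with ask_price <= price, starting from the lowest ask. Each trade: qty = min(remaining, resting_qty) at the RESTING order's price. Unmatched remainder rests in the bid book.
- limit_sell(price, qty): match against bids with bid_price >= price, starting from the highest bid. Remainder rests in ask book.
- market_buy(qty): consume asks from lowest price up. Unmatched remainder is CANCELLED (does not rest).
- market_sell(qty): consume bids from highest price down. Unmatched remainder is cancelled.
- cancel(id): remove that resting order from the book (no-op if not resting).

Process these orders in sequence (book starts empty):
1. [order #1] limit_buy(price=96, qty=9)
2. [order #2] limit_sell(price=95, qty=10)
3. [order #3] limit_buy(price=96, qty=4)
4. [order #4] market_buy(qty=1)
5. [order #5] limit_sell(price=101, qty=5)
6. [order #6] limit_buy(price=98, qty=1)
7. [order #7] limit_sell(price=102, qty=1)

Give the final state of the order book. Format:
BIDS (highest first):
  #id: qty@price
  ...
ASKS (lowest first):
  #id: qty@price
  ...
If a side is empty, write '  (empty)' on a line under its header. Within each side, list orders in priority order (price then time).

After op 1 [order #1] limit_buy(price=96, qty=9): fills=none; bids=[#1:9@96] asks=[-]
After op 2 [order #2] limit_sell(price=95, qty=10): fills=#1x#2:9@96; bids=[-] asks=[#2:1@95]
After op 3 [order #3] limit_buy(price=96, qty=4): fills=#3x#2:1@95; bids=[#3:3@96] asks=[-]
After op 4 [order #4] market_buy(qty=1): fills=none; bids=[#3:3@96] asks=[-]
After op 5 [order #5] limit_sell(price=101, qty=5): fills=none; bids=[#3:3@96] asks=[#5:5@101]
After op 6 [order #6] limit_buy(price=98, qty=1): fills=none; bids=[#6:1@98 #3:3@96] asks=[#5:5@101]
After op 7 [order #7] limit_sell(price=102, qty=1): fills=none; bids=[#6:1@98 #3:3@96] asks=[#5:5@101 #7:1@102]

Answer: BIDS (highest first):
  #6: 1@98
  #3: 3@96
ASKS (lowest first):
  #5: 5@101
  #7: 1@102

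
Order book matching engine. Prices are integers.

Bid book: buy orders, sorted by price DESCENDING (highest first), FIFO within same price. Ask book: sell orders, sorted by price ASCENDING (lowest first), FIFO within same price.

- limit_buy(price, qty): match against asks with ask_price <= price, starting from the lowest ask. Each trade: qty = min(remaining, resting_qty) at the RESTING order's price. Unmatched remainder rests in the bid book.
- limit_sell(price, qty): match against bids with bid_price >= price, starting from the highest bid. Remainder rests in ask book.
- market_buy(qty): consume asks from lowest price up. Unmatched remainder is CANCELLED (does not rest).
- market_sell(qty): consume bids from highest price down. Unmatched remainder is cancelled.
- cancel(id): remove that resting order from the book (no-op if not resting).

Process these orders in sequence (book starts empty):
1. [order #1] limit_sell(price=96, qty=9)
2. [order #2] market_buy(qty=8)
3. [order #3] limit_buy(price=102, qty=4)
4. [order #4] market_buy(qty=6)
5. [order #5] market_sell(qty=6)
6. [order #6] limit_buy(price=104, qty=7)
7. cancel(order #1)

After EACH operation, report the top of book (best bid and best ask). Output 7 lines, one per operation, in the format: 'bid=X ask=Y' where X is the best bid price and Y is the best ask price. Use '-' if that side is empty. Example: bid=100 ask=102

After op 1 [order #1] limit_sell(price=96, qty=9): fills=none; bids=[-] asks=[#1:9@96]
After op 2 [order #2] market_buy(qty=8): fills=#2x#1:8@96; bids=[-] asks=[#1:1@96]
After op 3 [order #3] limit_buy(price=102, qty=4): fills=#3x#1:1@96; bids=[#3:3@102] asks=[-]
After op 4 [order #4] market_buy(qty=6): fills=none; bids=[#3:3@102] asks=[-]
After op 5 [order #5] market_sell(qty=6): fills=#3x#5:3@102; bids=[-] asks=[-]
After op 6 [order #6] limit_buy(price=104, qty=7): fills=none; bids=[#6:7@104] asks=[-]
After op 7 cancel(order #1): fills=none; bids=[#6:7@104] asks=[-]

Answer: bid=- ask=96
bid=- ask=96
bid=102 ask=-
bid=102 ask=-
bid=- ask=-
bid=104 ask=-
bid=104 ask=-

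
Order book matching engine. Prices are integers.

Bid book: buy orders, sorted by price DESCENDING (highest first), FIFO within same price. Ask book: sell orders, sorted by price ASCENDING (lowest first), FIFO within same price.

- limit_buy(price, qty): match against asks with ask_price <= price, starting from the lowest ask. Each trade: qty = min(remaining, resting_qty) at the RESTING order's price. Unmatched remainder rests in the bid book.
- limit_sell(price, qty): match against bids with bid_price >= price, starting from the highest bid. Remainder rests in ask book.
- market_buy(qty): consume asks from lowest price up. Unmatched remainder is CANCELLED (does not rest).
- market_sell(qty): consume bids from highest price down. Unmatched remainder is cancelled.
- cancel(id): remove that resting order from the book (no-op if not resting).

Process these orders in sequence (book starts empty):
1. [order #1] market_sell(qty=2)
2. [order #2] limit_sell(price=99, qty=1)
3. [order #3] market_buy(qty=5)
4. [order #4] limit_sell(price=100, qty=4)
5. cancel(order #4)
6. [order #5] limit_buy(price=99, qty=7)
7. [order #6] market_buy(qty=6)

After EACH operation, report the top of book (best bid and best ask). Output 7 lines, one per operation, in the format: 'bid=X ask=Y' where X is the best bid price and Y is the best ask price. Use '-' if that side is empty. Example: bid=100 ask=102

After op 1 [order #1] market_sell(qty=2): fills=none; bids=[-] asks=[-]
After op 2 [order #2] limit_sell(price=99, qty=1): fills=none; bids=[-] asks=[#2:1@99]
After op 3 [order #3] market_buy(qty=5): fills=#3x#2:1@99; bids=[-] asks=[-]
After op 4 [order #4] limit_sell(price=100, qty=4): fills=none; bids=[-] asks=[#4:4@100]
After op 5 cancel(order #4): fills=none; bids=[-] asks=[-]
After op 6 [order #5] limit_buy(price=99, qty=7): fills=none; bids=[#5:7@99] asks=[-]
After op 7 [order #6] market_buy(qty=6): fills=none; bids=[#5:7@99] asks=[-]

Answer: bid=- ask=-
bid=- ask=99
bid=- ask=-
bid=- ask=100
bid=- ask=-
bid=99 ask=-
bid=99 ask=-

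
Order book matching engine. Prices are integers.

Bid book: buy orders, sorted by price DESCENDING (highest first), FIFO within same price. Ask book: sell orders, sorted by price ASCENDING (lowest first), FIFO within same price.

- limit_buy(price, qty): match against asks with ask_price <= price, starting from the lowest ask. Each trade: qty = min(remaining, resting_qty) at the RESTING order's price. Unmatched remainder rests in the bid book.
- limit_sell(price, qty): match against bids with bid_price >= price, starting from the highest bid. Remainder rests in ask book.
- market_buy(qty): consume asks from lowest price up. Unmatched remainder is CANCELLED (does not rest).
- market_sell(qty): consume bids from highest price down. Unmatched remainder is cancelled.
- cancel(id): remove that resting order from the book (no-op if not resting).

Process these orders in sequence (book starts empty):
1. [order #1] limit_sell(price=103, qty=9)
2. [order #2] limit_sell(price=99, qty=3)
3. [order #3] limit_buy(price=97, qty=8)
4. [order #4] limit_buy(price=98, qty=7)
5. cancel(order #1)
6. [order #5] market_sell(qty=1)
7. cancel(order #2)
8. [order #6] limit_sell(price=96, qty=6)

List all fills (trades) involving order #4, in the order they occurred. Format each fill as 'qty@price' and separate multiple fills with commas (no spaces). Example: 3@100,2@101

Answer: 1@98,6@98

Derivation:
After op 1 [order #1] limit_sell(price=103, qty=9): fills=none; bids=[-] asks=[#1:9@103]
After op 2 [order #2] limit_sell(price=99, qty=3): fills=none; bids=[-] asks=[#2:3@99 #1:9@103]
After op 3 [order #3] limit_buy(price=97, qty=8): fills=none; bids=[#3:8@97] asks=[#2:3@99 #1:9@103]
After op 4 [order #4] limit_buy(price=98, qty=7): fills=none; bids=[#4:7@98 #3:8@97] asks=[#2:3@99 #1:9@103]
After op 5 cancel(order #1): fills=none; bids=[#4:7@98 #3:8@97] asks=[#2:3@99]
After op 6 [order #5] market_sell(qty=1): fills=#4x#5:1@98; bids=[#4:6@98 #3:8@97] asks=[#2:3@99]
After op 7 cancel(order #2): fills=none; bids=[#4:6@98 #3:8@97] asks=[-]
After op 8 [order #6] limit_sell(price=96, qty=6): fills=#4x#6:6@98; bids=[#3:8@97] asks=[-]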